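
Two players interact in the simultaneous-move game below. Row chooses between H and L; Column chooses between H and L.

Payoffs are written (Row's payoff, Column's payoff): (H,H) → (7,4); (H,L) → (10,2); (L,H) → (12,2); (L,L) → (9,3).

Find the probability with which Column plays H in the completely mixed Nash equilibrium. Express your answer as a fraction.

1/6

Let c be the probability that Column plays H. In a completely mixed equilibrium, Row must be indifferent between H and L.
Row's expected payoff from H is 7c + 10(1−c); from L it is 12c + 9(1−c).
Setting these equal: −3c + 10 = 3c + 9, so c = 1/6.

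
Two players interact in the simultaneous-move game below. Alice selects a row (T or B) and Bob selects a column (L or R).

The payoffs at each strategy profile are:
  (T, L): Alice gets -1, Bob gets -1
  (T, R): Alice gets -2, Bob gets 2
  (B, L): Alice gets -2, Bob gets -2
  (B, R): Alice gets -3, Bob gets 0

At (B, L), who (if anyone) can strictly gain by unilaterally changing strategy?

Both

Alice at (B, L) earns -2; deviating to T yields -1 — a strict improvement.
Bob earns -2; deviating to R yields 0 — a strict improvement.
Both Alice and Bob have strictly profitable deviations.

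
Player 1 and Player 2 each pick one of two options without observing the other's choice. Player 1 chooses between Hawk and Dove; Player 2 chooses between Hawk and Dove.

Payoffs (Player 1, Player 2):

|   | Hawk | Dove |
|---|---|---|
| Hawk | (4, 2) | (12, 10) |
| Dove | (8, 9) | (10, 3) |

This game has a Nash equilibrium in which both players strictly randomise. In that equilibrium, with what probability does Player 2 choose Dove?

Let y be the probability that Player 2 plays Hawk. In a completely mixed equilibrium, Player 1 must be indifferent between Hawk and Dove.
Player 1's expected payoff from Hawk is 4y + 12(1−y); from Dove it is 8y + 10(1−y).
Setting these equal: −8y + 12 = −2y + 10, so y = 1/3.
Therefore Player 2 plays Dove with probability 1 − 1/3 = 2/3.

2/3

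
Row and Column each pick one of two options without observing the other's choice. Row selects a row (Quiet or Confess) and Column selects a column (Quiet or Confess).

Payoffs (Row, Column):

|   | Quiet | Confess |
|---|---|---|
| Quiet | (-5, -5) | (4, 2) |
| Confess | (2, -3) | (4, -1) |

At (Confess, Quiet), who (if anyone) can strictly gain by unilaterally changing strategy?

Row at (Confess, Quiet) earns 2; deviating to Quiet yields -5 — not better.
Column earns -3; deviating to Confess yields -1 — a strict improvement.
Only Column has a strictly profitable deviation.

Column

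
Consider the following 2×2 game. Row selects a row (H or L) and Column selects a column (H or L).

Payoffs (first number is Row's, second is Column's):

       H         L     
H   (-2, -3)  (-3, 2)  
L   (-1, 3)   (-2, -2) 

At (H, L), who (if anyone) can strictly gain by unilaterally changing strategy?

Row

Row at (H, L) earns -3; deviating to L yields -2 — a strict improvement.
Column earns 2; deviating to H yields -3 — not better.
Only Row has a strictly profitable deviation.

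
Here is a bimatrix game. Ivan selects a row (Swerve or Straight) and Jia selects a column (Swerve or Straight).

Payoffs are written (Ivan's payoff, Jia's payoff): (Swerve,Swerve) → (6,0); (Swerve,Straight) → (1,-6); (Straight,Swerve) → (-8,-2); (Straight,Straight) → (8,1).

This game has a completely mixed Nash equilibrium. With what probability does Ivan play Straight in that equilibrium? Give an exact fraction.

2/3

Let p be the probability that Ivan plays Swerve. In a completely mixed equilibrium, Jia must be indifferent between Swerve and Straight.
Jia's expected payoff from Swerve is −2(1−p); from Straight it is −6p + (1−p).
Setting these equal: 2p − 2 = −7p + 1, so p = 1/3.
Therefore Ivan plays Straight with probability 1 − 1/3 = 2/3.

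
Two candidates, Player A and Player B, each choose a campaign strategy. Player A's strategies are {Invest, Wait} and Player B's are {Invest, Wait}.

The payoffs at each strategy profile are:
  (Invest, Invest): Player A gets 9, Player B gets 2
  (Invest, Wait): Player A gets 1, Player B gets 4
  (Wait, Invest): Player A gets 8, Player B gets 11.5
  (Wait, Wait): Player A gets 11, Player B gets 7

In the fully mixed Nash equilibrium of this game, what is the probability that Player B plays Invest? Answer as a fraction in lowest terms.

Let y be the probability that Player B plays Invest. In a completely mixed equilibrium, Player A must be indifferent between Invest and Wait.
Player A's expected payoff from Invest is 9y + (1−y); from Wait it is 8y + 11(1−y).
Setting these equal: 8y + 1 = −3y + 11, so y = 10/11.

10/11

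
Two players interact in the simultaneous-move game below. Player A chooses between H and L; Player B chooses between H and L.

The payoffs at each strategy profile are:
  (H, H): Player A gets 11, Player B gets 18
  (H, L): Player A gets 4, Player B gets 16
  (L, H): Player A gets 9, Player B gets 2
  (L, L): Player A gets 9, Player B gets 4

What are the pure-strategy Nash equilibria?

(H, H) and (L, L)

(H, H): Player A gets 11 ≥ 9 from L, and Player B gets 18 ≥ 16 from L — Nash equilibrium.
(H, L): Player A prefers L (9 > 4); Player B prefers H (18 > 16) — not an equilibrium.
(L, H): Player A prefers H (11 > 9); Player B prefers L (4 > 2) — not an equilibrium.
(L, L): Player A gets 9 ≥ 4 from H, and Player B gets 4 ≥ 2 from H — Nash equilibrium.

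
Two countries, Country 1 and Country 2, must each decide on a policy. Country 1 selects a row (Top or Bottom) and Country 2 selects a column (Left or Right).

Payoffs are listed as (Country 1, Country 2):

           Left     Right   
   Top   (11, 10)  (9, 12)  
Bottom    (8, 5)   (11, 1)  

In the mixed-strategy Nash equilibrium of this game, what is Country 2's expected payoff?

First find x, the probability Country 1 plays Top, from Country 2's indifference between Left and Right: 10x + 5(1−x) = 12x + (1−x), giving x = 2/3.
Since Country 2 is indifferent in equilibrium, Country 2's expected payoff equals the payoff from either column against (2/3, 1/3). Using Left: 10(2/3) + 5(1/3) = 25/3.

25/3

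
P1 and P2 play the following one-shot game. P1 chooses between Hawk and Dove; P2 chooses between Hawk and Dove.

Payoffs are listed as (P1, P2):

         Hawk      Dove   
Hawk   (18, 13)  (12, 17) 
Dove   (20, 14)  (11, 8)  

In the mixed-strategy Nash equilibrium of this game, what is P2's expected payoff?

First find p, the probability P1 plays Hawk, from P2's indifference between Hawk and Dove: 13p + 14(1−p) = 17p + 8(1−p), giving p = 3/5.
Since P2 is indifferent in equilibrium, P2's expected payoff equals the payoff from either column against (3/5, 2/5). Using Hawk: 13(3/5) + 14(2/5) = 67/5.

67/5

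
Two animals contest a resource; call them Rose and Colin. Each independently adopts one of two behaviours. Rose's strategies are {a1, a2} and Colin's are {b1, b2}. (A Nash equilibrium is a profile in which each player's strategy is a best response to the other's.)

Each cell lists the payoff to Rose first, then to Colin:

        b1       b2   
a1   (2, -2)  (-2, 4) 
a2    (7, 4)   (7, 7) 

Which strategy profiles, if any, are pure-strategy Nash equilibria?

(a1, b1): Rose prefers a2 (7 > 2); Colin prefers b2 (4 > -2) — not an equilibrium.
(a1, b2): Rose prefers a2 (7 > -2) — not an equilibrium.
(a2, b1): Colin prefers b2 (7 > 4) — not an equilibrium.
(a2, b2): Rose gets 7 ≥ -2 from a1, and Colin gets 7 ≥ 4 from b1 — Nash equilibrium.

(a2, b2)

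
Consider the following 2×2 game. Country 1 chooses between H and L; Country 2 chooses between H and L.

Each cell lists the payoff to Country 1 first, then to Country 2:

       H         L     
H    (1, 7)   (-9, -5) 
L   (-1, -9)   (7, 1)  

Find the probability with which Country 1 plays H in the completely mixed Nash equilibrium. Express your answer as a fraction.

Let x be the probability that Country 1 plays H. In a completely mixed equilibrium, Country 2 must be indifferent between H and L.
Country 2's expected payoff from H is 7x − 9(1−x); from L it is −5x + (1−x).
Setting these equal: 16x − 9 = −6x + 1, so x = 5/11.

5/11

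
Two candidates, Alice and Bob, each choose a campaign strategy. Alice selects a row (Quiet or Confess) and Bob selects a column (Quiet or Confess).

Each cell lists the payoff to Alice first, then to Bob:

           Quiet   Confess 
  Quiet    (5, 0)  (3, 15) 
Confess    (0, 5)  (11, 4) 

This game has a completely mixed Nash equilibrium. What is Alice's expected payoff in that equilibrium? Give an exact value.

55/13

First find y, the probability Bob plays Quiet, from Alice's indifference between Quiet and Confess: 5y + 3(1−y) = 11(1−y), giving y = 8/13.
Since Alice is indifferent in equilibrium, Alice's expected payoff equals the payoff from either row against (8/13, 5/13). Using Quiet: 5(8/13) + 3(5/13) = 55/13.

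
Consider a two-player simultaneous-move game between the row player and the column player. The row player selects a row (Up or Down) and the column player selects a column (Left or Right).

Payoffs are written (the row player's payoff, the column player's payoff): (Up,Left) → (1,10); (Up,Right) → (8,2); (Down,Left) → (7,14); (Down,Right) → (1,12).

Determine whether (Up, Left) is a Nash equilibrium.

No

At (Up, Left), the row player earns 1; switching to Down would give 7, so the row player would deviate.
The column player earns 10; switching to Right would give 2, so the column player has no profitable deviation.
Since at least one player can profitably deviate, this is not a Nash equilibrium.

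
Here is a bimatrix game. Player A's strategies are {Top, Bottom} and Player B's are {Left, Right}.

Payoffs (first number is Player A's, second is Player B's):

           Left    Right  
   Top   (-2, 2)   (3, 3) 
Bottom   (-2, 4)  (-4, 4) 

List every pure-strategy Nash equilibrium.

(Top, Left): Player B prefers Right (3 > 2) — not an equilibrium.
(Top, Right): Player A gets 3 ≥ -4 from Bottom, and Player B gets 3 ≥ 2 from Left — Nash equilibrium.
(Bottom, Left): Player A gets -2 ≥ -2 from Top, and Player B gets 4 ≥ 4 from Right — Nash equilibrium.
(Bottom, Right): Player A prefers Top (3 > -4) — not an equilibrium.

(Top, Right) and (Bottom, Left)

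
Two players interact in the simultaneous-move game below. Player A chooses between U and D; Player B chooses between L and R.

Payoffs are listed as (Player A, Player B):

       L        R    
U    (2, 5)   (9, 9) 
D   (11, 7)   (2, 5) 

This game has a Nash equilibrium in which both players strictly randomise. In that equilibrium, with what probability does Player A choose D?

2/3

Let r be the probability that Player A plays U. In a completely mixed equilibrium, Player B must be indifferent between L and R.
Player B's expected payoff from L is 5r + 7(1−r); from R it is 9r + 5(1−r).
Setting these equal: −2r + 7 = 4r + 5, so r = 1/3.
Therefore Player A plays D with probability 1 − 1/3 = 2/3.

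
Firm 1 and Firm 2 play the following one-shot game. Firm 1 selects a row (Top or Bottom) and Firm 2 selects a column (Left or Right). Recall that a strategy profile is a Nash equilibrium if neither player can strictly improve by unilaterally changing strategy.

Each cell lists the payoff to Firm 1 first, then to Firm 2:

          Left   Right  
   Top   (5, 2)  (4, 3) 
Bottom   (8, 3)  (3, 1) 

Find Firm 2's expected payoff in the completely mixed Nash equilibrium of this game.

7/3

First find p, the probability Firm 1 plays Top, from Firm 2's indifference between Left and Right: 2p + 3(1−p) = 3p + (1−p), giving p = 2/3.
Since Firm 2 is indifferent in equilibrium, Firm 2's expected payoff equals the payoff from either column against (2/3, 1/3). Using Left: 2(2/3) + 3(1/3) = 7/3.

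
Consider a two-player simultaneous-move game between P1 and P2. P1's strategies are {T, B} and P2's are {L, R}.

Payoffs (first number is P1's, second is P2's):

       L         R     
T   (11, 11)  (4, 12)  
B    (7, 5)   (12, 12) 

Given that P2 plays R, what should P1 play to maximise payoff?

Against R, P1 earns 4 from T and 12 from B.
So B is the best response.

B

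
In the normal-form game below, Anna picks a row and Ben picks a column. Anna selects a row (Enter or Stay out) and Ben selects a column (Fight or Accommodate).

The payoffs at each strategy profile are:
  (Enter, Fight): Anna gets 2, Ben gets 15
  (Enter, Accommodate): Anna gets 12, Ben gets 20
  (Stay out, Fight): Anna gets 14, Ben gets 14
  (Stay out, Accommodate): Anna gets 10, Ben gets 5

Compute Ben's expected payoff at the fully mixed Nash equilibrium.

First find x, the probability Anna plays Enter, from Ben's indifference between Fight and Accommodate: 15x + 14(1−x) = 20x + 5(1−x), giving x = 9/14.
Since Ben is indifferent in equilibrium, Ben's expected payoff equals the payoff from either column against (9/14, 5/14). Using Fight: 15(9/14) + 14(5/14) = 205/14.

205/14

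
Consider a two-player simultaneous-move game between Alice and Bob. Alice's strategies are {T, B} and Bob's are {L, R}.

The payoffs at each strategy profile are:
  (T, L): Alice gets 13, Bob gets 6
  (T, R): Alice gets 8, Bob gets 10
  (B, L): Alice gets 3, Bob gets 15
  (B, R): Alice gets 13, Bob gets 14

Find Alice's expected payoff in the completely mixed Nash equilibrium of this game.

29/3

First find y, the probability Bob plays L, from Alice's indifference between T and B: 13y + 8(1−y) = 3y + 13(1−y), giving y = 1/3.
Since Alice is indifferent in equilibrium, Alice's expected payoff equals the payoff from either row against (1/3, 2/3). Using T: 13(1/3) + 8(2/3) = 29/3.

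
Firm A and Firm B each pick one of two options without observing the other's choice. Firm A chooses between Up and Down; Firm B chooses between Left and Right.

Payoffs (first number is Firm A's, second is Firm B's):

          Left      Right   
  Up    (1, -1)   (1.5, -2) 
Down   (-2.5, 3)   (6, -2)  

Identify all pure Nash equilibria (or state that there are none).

(Up, Left): Firm A gets 1 ≥ -2.5 from Down, and Firm B gets -1 ≥ -2 from Right — Nash equilibrium.
(Up, Right): Firm A prefers Down (6 > 1.5); Firm B prefers Left (-1 > -2) — not an equilibrium.
(Down, Left): Firm A prefers Up (1 > -2.5) — not an equilibrium.
(Down, Right): Firm B prefers Left (3 > -2) — not an equilibrium.

(Up, Left)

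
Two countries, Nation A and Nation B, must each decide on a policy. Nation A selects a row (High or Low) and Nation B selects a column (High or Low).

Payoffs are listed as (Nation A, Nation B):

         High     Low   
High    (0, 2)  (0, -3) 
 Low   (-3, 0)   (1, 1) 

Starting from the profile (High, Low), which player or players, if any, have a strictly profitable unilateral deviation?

Nation A at (High, Low) earns 0; deviating to Low yields 1 — a strict improvement.
Nation B earns -3; deviating to High yields 2 — a strict improvement.
Both Nation A and Nation B have strictly profitable deviations.

Both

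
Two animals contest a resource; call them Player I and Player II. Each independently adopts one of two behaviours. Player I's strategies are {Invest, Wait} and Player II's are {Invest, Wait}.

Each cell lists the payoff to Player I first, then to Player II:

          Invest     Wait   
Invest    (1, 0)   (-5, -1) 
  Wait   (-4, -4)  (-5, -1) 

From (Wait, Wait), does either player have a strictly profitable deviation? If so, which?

Player I at (Wait, Wait) earns -5; deviating to Invest yields -5 — not better.
Player II earns -1; deviating to Invest yields -4 — not better.
Neither player can strictly improve; the profile is a Nash equilibrium.

Neither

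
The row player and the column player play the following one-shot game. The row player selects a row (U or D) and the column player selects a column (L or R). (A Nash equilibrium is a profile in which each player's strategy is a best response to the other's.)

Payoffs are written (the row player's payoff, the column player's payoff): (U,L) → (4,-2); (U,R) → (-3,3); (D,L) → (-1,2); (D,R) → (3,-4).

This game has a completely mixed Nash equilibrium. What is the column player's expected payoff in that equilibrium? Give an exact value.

-2/11

First find x, the probability the row player plays U, from the column player's indifference between L and R: −2x + 2(1−x) = 3x − 4(1−x), giving x = 6/11.
Since the column player is indifferent in equilibrium, the column player's expected payoff equals the payoff from either column against (6/11, 5/11). Using L: −2(6/11) + 2(5/11) = -2/11.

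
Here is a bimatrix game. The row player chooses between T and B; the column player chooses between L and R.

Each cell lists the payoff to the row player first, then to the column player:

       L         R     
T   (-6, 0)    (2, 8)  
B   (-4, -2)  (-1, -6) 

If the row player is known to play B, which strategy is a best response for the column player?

L

Against B, the column player earns -2 from L and -6 from R.
So L is the best response.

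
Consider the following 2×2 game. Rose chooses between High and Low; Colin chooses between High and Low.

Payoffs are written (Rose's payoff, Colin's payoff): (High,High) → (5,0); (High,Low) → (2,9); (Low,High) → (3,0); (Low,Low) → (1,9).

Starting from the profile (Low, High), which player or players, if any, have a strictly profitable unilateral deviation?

Both

Rose at (Low, High) earns 3; deviating to High yields 5 — a strict improvement.
Colin earns 0; deviating to Low yields 9 — a strict improvement.
Both Rose and Colin have strictly profitable deviations.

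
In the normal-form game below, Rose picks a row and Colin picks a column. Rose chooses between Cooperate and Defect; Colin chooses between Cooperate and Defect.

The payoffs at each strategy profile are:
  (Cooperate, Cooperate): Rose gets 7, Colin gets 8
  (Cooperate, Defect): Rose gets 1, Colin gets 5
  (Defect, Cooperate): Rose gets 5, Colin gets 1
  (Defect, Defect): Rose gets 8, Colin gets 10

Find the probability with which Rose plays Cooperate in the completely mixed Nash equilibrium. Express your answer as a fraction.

3/4

Let x be the probability that Rose plays Cooperate. In a completely mixed equilibrium, Colin must be indifferent between Cooperate and Defect.
Colin's expected payoff from Cooperate is 8x + (1−x); from Defect it is 5x + 10(1−x).
Setting these equal: 7x + 1 = −5x + 10, so x = 3/4.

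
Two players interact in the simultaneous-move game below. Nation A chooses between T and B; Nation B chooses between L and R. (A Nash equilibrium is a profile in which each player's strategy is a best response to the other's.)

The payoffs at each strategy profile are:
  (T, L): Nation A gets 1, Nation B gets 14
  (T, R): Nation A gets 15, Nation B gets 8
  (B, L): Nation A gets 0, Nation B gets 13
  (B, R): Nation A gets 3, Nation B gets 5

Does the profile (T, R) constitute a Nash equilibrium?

At (T, R), Nation A earns 15; switching to B would give 3, so Nation A has no profitable deviation.
Nation B earns 8; switching to L would give 14, so Nation B would deviate.
Since at least one player can profitably deviate, this is not a Nash equilibrium.

No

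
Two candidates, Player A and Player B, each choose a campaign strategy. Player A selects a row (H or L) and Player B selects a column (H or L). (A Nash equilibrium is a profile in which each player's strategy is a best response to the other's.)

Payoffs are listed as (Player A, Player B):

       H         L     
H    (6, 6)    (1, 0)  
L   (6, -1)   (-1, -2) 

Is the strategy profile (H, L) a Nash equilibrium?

At (H, L), Player A earns 1; switching to L would give -1, so Player A has no profitable deviation.
Player B earns 0; switching to H would give 6, so Player B would deviate.
Since at least one player can profitably deviate, this is not a Nash equilibrium.

No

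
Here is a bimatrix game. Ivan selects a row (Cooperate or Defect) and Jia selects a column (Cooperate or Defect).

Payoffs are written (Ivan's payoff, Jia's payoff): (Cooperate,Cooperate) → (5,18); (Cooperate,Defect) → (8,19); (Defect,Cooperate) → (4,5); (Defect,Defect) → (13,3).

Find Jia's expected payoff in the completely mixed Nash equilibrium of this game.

First find p, the probability Ivan plays Cooperate, from Jia's indifference between Cooperate and Defect: 18p + 5(1−p) = 19p + 3(1−p), giving p = 2/3.
Since Jia is indifferent in equilibrium, Jia's expected payoff equals the payoff from either column against (2/3, 1/3). Using Cooperate: 18(2/3) + 5(1/3) = 41/3.

41/3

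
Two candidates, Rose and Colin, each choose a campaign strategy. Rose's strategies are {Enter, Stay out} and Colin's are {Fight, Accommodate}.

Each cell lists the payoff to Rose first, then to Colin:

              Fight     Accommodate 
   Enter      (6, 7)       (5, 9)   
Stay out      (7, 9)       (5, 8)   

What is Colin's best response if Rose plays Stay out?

Against Stay out, Colin earns 9 from Fight and 8 from Accommodate.
So Fight is the best response.

Fight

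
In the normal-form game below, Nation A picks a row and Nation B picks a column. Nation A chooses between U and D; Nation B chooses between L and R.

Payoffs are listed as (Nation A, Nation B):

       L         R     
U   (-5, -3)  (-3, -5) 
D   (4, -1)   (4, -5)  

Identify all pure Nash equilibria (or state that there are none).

(U, L): Nation A prefers D (4 > -5) — not an equilibrium.
(U, R): Nation A prefers D (4 > -3); Nation B prefers L (-3 > -5) — not an equilibrium.
(D, L): Nation A gets 4 ≥ -5 from U, and Nation B gets -1 ≥ -5 from R — Nash equilibrium.
(D, R): Nation B prefers L (-1 > -5) — not an equilibrium.

(D, L)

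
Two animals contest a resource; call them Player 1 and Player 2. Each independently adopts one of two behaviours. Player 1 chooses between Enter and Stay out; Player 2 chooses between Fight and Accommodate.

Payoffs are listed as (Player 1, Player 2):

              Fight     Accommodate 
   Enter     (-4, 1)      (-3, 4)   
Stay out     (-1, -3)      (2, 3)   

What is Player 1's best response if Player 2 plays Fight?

Against Fight, Player 1 earns -4 from Enter and -1 from Stay out.
So Stay out is the best response.

Stay out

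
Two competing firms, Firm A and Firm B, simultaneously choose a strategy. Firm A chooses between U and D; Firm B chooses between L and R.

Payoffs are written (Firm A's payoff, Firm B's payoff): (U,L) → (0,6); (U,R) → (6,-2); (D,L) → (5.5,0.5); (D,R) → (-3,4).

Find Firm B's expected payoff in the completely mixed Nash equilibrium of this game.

50/23

First find p, the probability Firm A plays U, from Firm B's indifference between L and R: 6p + 0.5(1−p) = −2p + 4(1−p), giving p = 7/23.
Since Firm B is indifferent in equilibrium, Firm B's expected payoff equals the payoff from either column against (7/23, 16/23). Using L: 6(7/23) + 0.5(16/23) = 50/23.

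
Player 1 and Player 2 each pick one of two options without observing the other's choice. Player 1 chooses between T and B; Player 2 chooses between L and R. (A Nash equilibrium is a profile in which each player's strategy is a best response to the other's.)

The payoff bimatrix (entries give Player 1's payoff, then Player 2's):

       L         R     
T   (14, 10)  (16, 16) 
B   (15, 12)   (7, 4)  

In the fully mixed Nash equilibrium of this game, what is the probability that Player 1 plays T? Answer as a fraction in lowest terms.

4/7

Let x be the probability that Player 1 plays T. In a completely mixed equilibrium, Player 2 must be indifferent between L and R.
Player 2's expected payoff from L is 10x + 12(1−x); from R it is 16x + 4(1−x).
Setting these equal: −2x + 12 = 12x + 4, so x = 4/7.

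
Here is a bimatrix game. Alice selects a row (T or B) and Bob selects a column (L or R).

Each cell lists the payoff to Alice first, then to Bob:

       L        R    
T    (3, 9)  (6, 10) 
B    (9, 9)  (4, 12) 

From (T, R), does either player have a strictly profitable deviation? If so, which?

Neither

Alice at (T, R) earns 6; deviating to B yields 4 — not better.
Bob earns 10; deviating to L yields 9 — not better.
Neither player can strictly improve; the profile is a Nash equilibrium.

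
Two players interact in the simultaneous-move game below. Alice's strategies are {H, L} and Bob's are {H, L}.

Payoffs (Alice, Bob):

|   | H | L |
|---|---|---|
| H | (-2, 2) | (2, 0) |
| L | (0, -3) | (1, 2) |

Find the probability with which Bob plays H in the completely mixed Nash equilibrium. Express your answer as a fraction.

1/3

Let c be the probability that Bob plays H. In a completely mixed equilibrium, Alice must be indifferent between H and L.
Alice's expected payoff from H is −2c + 2(1−c); from L it is (1−c).
Setting these equal: −4c + 2 = −c + 1, so c = 1/3.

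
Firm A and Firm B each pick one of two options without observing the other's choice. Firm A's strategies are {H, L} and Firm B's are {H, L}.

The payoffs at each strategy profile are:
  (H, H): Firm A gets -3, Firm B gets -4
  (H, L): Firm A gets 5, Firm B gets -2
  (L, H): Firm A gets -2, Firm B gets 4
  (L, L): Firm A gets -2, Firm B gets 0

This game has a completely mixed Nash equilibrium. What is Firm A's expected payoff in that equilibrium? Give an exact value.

-2

First find q, the probability Firm B plays H, from Firm A's indifference between H and L: −3q + 5(1−q) = −2q − 2(1−q), giving q = 7/8.
Since Firm A is indifferent in equilibrium, Firm A's expected payoff equals the payoff from either row against (7/8, 1/8). Using H: −3(7/8) + 5(1/8) = -2.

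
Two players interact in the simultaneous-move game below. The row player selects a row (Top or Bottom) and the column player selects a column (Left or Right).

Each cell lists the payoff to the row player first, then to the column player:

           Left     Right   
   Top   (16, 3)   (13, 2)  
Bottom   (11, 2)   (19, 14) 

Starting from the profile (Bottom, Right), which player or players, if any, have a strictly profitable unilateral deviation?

Neither

The row player at (Bottom, Right) earns 19; deviating to Top yields 13 — not better.
The column player earns 14; deviating to Left yields 2 — not better.
Neither player can strictly improve; the profile is a Nash equilibrium.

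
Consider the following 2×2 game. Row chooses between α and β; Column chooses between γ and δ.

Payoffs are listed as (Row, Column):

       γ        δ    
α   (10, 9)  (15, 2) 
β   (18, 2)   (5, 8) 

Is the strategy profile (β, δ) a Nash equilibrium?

At (β, δ), Row earns 5; switching to α would give 15, so Row would deviate.
Column earns 8; switching to γ would give 2, so Column has no profitable deviation.
Since at least one player can profitably deviate, this is not a Nash equilibrium.

No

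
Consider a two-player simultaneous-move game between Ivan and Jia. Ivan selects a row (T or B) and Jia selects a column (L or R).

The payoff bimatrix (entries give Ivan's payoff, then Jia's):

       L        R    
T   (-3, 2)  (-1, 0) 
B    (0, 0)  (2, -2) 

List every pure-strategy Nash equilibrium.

(T, L): Ivan prefers B (0 > -3) — not an equilibrium.
(T, R): Ivan prefers B (2 > -1); Jia prefers L (2 > 0) — not an equilibrium.
(B, L): Ivan gets 0 ≥ -3 from T, and Jia gets 0 ≥ -2 from R — Nash equilibrium.
(B, R): Jia prefers L (0 > -2) — not an equilibrium.

(B, L)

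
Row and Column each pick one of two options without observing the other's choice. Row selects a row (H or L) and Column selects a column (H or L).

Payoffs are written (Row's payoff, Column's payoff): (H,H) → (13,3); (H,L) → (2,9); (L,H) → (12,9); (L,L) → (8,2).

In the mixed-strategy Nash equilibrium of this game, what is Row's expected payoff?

80/7

First find y, the probability Column plays H, from Row's indifference between H and L: 13y + 2(1−y) = 12y + 8(1−y), giving y = 6/7.
Since Row is indifferent in equilibrium, Row's expected payoff equals the payoff from either row against (6/7, 1/7). Using H: 13(6/7) + 2(1/7) = 80/7.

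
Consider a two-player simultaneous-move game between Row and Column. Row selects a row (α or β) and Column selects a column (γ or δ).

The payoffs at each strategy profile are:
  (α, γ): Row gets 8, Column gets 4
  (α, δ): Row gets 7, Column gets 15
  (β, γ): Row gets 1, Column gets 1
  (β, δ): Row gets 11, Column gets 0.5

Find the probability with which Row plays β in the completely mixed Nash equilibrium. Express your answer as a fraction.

22/23

Let x be the probability that Row plays α. In a completely mixed equilibrium, Column must be indifferent between γ and δ.
Column's expected payoff from γ is 4x + (1−x); from δ it is 15x + 0.5(1−x).
Setting these equal: 3x + 1 = 14.5x + 0.5, so x = 1/23.
Therefore Row plays β with probability 1 − 1/23 = 22/23.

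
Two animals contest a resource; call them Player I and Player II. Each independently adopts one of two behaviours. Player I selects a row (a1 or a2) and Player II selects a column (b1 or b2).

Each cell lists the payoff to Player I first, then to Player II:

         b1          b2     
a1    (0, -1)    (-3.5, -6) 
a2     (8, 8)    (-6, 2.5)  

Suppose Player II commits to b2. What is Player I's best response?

Against b2, Player I earns -3.5 from a1 and -6 from a2.
So a1 is the best response.

a1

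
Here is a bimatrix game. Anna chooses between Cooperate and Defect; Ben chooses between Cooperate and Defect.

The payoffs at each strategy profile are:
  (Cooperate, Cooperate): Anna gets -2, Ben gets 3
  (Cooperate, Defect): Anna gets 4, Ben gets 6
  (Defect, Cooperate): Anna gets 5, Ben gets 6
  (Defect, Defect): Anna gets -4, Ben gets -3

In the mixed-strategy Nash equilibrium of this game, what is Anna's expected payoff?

First find y, the probability Ben plays Cooperate, from Anna's indifference between Cooperate and Defect: −2y + 4(1−y) = 5y − 4(1−y), giving y = 8/15.
Since Anna is indifferent in equilibrium, Anna's expected payoff equals the payoff from either row against (8/15, 7/15). Using Cooperate: −2(8/15) + 4(7/15) = 4/5.

4/5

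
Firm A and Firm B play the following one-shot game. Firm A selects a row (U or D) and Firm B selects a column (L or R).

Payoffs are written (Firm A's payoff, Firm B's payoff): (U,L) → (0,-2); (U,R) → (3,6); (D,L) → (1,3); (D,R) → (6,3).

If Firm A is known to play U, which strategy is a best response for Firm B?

R

Against U, Firm B earns -2 from L and 6 from R.
So R is the best response.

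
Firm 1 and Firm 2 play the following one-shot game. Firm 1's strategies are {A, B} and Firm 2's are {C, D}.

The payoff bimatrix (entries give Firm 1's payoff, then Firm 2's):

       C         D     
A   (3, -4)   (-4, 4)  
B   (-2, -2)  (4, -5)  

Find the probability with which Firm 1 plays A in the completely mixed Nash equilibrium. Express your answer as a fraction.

Let x be the probability that Firm 1 plays A. In a completely mixed equilibrium, Firm 2 must be indifferent between C and D.
Firm 2's expected payoff from C is −4x − 2(1−x); from D it is 4x − 5(1−x).
Setting these equal: −2x − 2 = 9x − 5, so x = 3/11.

3/11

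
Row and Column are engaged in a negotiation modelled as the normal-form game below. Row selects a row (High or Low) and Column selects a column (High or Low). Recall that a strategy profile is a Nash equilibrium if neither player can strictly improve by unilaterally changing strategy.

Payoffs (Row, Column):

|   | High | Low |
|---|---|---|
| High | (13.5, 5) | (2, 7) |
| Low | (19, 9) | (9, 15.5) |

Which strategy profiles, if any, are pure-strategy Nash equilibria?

(Low, Low)

(High, High): Row prefers Low (19 > 13.5); Column prefers Low (7 > 5) — not an equilibrium.
(High, Low): Row prefers Low (9 > 2) — not an equilibrium.
(Low, High): Column prefers Low (15.5 > 9) — not an equilibrium.
(Low, Low): Row gets 9 ≥ 2 from High, and Column gets 15.5 ≥ 9 from High — Nash equilibrium.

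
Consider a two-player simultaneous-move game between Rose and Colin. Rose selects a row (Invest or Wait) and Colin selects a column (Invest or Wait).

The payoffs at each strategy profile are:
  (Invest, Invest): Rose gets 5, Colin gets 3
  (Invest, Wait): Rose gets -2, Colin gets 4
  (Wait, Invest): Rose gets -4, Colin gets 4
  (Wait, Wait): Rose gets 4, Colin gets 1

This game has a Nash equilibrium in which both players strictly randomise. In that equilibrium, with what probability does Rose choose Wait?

1/4

Let p be the probability that Rose plays Invest. In a completely mixed equilibrium, Colin must be indifferent between Invest and Wait.
Colin's expected payoff from Invest is 3p + 4(1−p); from Wait it is 4p + (1−p).
Setting these equal: −p + 4 = 3p + 1, so p = 3/4.
Therefore Rose plays Wait with probability 1 − 3/4 = 1/4.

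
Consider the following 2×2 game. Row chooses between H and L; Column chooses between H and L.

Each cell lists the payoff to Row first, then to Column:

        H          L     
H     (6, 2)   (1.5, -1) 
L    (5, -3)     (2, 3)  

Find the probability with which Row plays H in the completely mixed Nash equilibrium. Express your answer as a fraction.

Let r be the probability that Row plays H. In a completely mixed equilibrium, Column must be indifferent between H and L.
Column's expected payoff from H is 2r − 3(1−r); from L it is −r + 3(1−r).
Setting these equal: 5r − 3 = −4r + 3, so r = 2/3.

2/3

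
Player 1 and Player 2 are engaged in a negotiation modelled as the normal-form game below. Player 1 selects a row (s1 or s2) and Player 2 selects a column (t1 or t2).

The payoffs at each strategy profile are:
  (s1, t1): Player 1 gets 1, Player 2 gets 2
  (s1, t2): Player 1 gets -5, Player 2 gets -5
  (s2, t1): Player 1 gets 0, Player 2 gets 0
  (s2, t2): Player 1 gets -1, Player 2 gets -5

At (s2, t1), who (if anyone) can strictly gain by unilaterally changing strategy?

Player 1 at (s2, t1) earns 0; deviating to s1 yields 1 — a strict improvement.
Player 2 earns 0; deviating to t2 yields -5 — not better.
Only Player 1 has a strictly profitable deviation.

Player 1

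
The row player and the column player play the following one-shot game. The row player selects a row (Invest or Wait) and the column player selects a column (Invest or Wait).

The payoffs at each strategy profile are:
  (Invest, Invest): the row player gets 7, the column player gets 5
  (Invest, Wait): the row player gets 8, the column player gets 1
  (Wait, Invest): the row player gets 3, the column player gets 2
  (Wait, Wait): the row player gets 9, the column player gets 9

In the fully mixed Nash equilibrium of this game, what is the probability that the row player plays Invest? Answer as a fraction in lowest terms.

Let x be the probability that the row player plays Invest. In a completely mixed equilibrium, the column player must be indifferent between Invest and Wait.
The column player's expected payoff from Invest is 5x + 2(1−x); from Wait it is x + 9(1−x).
Setting these equal: 3x + 2 = −8x + 9, so x = 7/11.

7/11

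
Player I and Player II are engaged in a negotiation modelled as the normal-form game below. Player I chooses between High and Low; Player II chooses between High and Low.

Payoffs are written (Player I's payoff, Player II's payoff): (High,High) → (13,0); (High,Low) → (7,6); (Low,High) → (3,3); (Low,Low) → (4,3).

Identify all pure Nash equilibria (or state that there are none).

(High, Low)

(High, High): Player II prefers Low (6 > 0) — not an equilibrium.
(High, Low): Player I gets 7 ≥ 4 from Low, and Player II gets 6 ≥ 0 from High — Nash equilibrium.
(Low, High): Player I prefers High (13 > 3) — not an equilibrium.
(Low, Low): Player I prefers High (7 > 4) — not an equilibrium.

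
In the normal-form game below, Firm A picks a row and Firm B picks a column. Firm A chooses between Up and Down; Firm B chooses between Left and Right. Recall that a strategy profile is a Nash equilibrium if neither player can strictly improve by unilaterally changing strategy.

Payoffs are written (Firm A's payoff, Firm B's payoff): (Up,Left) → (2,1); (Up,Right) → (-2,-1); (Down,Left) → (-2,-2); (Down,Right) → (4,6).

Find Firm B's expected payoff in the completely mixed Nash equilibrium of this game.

2/5

First find p, the probability Firm A plays Up, from Firm B's indifference between Left and Right: p − 2(1−p) = −p + 6(1−p), giving p = 4/5.
Since Firm B is indifferent in equilibrium, Firm B's expected payoff equals the payoff from either column against (4/5, 1/5). Using Left: (4/5) − 2(1/5) = 2/5.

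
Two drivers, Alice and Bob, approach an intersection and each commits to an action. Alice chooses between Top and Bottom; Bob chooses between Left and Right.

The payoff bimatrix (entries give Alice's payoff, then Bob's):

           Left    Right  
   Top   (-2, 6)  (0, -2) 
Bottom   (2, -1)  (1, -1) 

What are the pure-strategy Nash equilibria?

(Bottom, Left) and (Bottom, Right)

(Top, Left): Alice prefers Bottom (2 > -2) — not an equilibrium.
(Top, Right): Alice prefers Bottom (1 > 0); Bob prefers Left (6 > -2) — not an equilibrium.
(Bottom, Left): Alice gets 2 ≥ -2 from Top, and Bob gets -1 ≥ -1 from Right — Nash equilibrium.
(Bottom, Right): Alice gets 1 ≥ 0 from Top, and Bob gets -1 ≥ -1 from Left — Nash equilibrium.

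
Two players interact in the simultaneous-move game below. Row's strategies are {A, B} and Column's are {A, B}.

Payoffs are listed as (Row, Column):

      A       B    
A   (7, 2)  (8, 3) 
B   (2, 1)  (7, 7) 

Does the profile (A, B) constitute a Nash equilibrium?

At (A, B), Row earns 8; switching to B would give 7, so Row has no profitable deviation.
Column earns 3; switching to A would give 2, so Column has no profitable deviation.
Neither player can gain by a unilateral deviation, so this profile is a Nash equilibrium.

Yes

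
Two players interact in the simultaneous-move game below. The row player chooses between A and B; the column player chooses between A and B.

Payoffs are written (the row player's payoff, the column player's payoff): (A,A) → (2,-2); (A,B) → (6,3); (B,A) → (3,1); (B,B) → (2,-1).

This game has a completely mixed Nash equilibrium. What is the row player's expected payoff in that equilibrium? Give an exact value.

14/5

First find q, the probability the column player plays A, from the row player's indifference between A and B: 2q + 6(1−q) = 3q + 2(1−q), giving q = 4/5.
Since the row player is indifferent in equilibrium, the row player's expected payoff equals the payoff from either row against (4/5, 1/5). Using A: 2(4/5) + 6(1/5) = 14/5.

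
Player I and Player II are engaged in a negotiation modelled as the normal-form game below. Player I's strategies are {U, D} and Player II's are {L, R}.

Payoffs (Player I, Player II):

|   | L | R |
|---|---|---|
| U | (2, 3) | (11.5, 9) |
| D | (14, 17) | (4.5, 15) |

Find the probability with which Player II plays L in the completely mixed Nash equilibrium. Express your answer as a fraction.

Let c be the probability that Player II plays L. In a completely mixed equilibrium, Player I must be indifferent between U and D.
Player I's expected payoff from U is 2c + 11.5(1−c); from D it is 14c + 4.5(1−c).
Setting these equal: −9.5c + 11.5 = 9.5c + 4.5, so c = 7/19.

7/19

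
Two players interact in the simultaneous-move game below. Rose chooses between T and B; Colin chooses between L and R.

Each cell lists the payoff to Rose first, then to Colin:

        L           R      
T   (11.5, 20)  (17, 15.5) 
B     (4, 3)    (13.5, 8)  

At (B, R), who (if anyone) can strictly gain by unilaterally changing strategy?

Rose at (B, R) earns 13.5; deviating to T yields 17 — a strict improvement.
Colin earns 8; deviating to L yields 3 — not better.
Only Rose has a strictly profitable deviation.

Rose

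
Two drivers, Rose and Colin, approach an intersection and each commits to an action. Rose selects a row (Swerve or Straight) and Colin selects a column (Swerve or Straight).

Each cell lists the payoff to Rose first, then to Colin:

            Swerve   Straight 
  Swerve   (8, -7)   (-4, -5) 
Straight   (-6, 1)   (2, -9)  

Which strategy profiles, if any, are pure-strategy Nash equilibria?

(Swerve, Swerve): Colin prefers Straight (-5 > -7) — not an equilibrium.
(Swerve, Straight): Rose prefers Straight (2 > -4) — not an equilibrium.
(Straight, Swerve): Rose prefers Swerve (8 > -6) — not an equilibrium.
(Straight, Straight): Colin prefers Swerve (1 > -9) — not an equilibrium.

none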